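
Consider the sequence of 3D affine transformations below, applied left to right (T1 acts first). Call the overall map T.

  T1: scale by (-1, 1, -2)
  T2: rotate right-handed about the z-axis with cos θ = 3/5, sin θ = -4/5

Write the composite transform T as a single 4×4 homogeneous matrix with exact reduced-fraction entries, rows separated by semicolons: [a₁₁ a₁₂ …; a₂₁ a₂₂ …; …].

T = [-3/5 4/5 0 0; 4/5 3/5 0 0; 0 0 -2 0; 0 0 0 1]

T1 = [-1 0 0 0; 0 1 0 0; 0 0 -2 0; 0 0 0 1]
T2·T1 = [-3/5 4/5 0 0; 4/5 3/5 0 0; 0 0 -2 0; 0 0 0 1]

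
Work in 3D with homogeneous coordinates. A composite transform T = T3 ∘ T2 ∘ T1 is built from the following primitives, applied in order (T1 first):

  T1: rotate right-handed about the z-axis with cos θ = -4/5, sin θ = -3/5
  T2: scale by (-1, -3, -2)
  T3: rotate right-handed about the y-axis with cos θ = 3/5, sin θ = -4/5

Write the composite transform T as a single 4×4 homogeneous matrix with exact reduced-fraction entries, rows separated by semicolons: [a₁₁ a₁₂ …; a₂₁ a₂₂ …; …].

T = [12/25 -9/25 8/5 0; 9/5 12/5 0 0; 16/25 -12/25 -6/5 0; 0 0 0 1]

T1 = [-4/5 3/5 0 0; -3/5 -4/5 0 0; 0 0 1 0; 0 0 0 1]
T2·T1 = [4/5 -3/5 0 0; 9/5 12/5 0 0; 0 0 -2 0; 0 0 0 1]
T3·…·T1 = [12/25 -9/25 8/5 0; 9/5 12/5 0 0; 16/25 -12/25 -6/5 0; 0 0 0 1]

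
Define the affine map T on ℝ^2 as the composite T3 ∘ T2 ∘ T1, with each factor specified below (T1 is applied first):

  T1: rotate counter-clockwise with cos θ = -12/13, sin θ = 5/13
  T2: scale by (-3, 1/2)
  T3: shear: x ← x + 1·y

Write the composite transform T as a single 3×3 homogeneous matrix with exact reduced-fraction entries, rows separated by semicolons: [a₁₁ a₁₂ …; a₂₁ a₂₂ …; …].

T1 = [-12/13 -5/13 0; 5/13 -12/13 0; 0 0 1]
T2·T1 = [36/13 15/13 0; 5/26 -6/13 0; 0 0 1]
T3·…·T1 = [77/26 9/13 0; 5/26 -6/13 0; 0 0 1]

T = [77/26 9/13 0; 5/26 -6/13 0; 0 0 1]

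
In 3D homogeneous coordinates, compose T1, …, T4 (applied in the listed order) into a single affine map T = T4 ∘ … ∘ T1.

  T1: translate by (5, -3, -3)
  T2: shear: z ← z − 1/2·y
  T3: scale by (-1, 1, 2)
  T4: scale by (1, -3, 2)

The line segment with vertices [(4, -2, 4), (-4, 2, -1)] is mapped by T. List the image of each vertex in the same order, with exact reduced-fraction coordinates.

T1 translate by (5, -3, -3): (4, -2, 4) → (9, -5, 1); (-4, 2, -1) → (1, -1, -4)
T2 shear: z ← z − 1/2·y: (9, -5, 1) → (9, -5, 7/2); (1, -1, -4) → (1, -1, -7/2)
T3 scale by (-1, 1, 2): (9, -5, 7/2) → (-9, -5, 7); (1, -1, -7/2) → (-1, -1, -7)
T4 scale by (1, -3, 2): (-9, -5, 7) → (-9, 15, 14); (-1, -1, -7) → (-1, 3, -14)

image vertices: (-9, 15, 14), (-1, 3, -14)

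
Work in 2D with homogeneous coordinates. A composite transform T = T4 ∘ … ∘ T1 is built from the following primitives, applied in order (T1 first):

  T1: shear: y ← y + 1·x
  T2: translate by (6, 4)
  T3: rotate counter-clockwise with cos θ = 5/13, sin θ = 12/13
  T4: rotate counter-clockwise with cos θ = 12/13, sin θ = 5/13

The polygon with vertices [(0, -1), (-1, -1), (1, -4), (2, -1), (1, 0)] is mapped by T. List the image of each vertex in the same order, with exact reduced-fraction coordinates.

T1 shear: y ← y + 1·x: (0, -1) → (0, -1); (-1, -1) → (-1, -2); (1, -4) → (1, -3); (2, -1) → (2, 1); (1, 0) → (1, 1)
T2 translate by (6, 4): (0, -1) → (6, 3); (-1, -2) → (5, 2); (1, -3) → (7, 1); (2, 1) → (8, 5); (1, 1) → (7, 5)
T3 rotate counter-clockwise with cos θ = 5/13, sin θ = 12/13: (6, 3) → (-6/13, 87/13); (5, 2) → (1/13, 70/13); (7, 1) → (23/13, 89/13); (8, 5) → (-20/13, 121/13); (7, 5) → (-25/13, 109/13)
T4 rotate counter-clockwise with cos θ = 12/13, sin θ = 5/13: (-6/13, 87/13) → (-3, 6); (1/13, 70/13) → (-2, 5); (23/13, 89/13) → (-1, 7); (-20/13, 121/13) → (-5, 8); (-25/13, 109/13) → (-5, 7)

image vertices: (-3, 6), (-2, 5), (-1, 7), (-5, 8), (-5, 7)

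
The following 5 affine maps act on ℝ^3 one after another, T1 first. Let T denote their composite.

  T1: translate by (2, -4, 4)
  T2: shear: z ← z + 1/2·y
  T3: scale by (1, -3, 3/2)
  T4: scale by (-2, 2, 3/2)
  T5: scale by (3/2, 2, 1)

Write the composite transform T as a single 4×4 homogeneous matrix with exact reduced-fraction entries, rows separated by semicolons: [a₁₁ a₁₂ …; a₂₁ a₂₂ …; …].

T1 = [1 0 0 2; 0 1 0 -4; 0 0 1 4; 0 0 0 1]
T2·T1 = [1 0 0 2; 0 1 0 -4; 0 1/2 1 2; 0 0 0 1]
T3·…·T1 = [1 0 0 2; 0 -3 0 12; 0 3/4 3/2 3; 0 0 0 1]
T4·…·T1 = [-2 0 0 -4; 0 -6 0 24; 0 9/8 9/4 9/2; 0 0 0 1]
T5·…·T1 = [-3 0 0 -6; 0 -12 0 48; 0 9/8 9/4 9/2; 0 0 0 1]

T = [-3 0 0 -6; 0 -12 0 48; 0 9/8 9/4 9/2; 0 0 0 1]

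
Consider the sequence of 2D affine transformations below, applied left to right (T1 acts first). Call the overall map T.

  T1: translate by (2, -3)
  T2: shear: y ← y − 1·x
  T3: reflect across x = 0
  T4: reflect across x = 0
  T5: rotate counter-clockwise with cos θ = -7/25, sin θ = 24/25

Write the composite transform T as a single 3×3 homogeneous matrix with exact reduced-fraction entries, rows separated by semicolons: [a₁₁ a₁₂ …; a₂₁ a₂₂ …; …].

T = [17/25 -24/25 106/25; 31/25 -7/25 83/25; 0 0 1]

T1 = [1 0 2; 0 1 -3; 0 0 1]
T2·T1 = [1 0 2; -1 1 -5; 0 0 1]
T3·…·T1 = [-1 0 -2; -1 1 -5; 0 0 1]
T4·…·T1 = [1 0 2; -1 1 -5; 0 0 1]
T5·…·T1 = [17/25 -24/25 106/25; 31/25 -7/25 83/25; 0 0 1]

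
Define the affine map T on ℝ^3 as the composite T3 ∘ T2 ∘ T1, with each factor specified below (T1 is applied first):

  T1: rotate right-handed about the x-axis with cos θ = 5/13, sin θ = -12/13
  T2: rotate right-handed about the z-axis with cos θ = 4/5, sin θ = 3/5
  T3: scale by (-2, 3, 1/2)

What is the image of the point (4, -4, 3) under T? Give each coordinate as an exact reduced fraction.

T1 rotate right-handed about the x-axis with cos θ = 5/13, sin θ = -12/13: (4, -4, 3) → (4, 16/13, 63/13)
T2 rotate right-handed about the z-axis with cos θ = 4/5, sin θ = 3/5: (4, 16/13, 63/13) → (32/13, 44/13, 63/13)
T3 scale by (-2, 3, 1/2): (32/13, 44/13, 63/13) → (-64/13, 132/13, 63/26)

T(p) = (-64/13, 132/13, 63/26)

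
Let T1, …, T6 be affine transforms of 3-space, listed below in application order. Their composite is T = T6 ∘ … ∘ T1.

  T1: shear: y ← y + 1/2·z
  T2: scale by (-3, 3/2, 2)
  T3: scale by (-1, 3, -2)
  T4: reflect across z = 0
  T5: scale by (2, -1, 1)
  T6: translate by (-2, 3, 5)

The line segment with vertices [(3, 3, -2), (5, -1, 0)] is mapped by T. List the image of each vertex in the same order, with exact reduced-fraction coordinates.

T1 shear: y ← y + 1/2·z: (3, 3, -2) → (3, 2, -2); (5, -1, 0) → (5, -1, 0)
T2 scale by (-3, 3/2, 2): (3, 2, -2) → (-9, 3, -4); (5, -1, 0) → (-15, -3/2, 0)
T3 scale by (-1, 3, -2): (-9, 3, -4) → (9, 9, 8); (-15, -3/2, 0) → (15, -9/2, 0)
T4 reflect across z = 0: (9, 9, 8) → (9, 9, -8); (15, -9/2, 0) → (15, -9/2, 0)
T5 scale by (2, -1, 1): (9, 9, -8) → (18, -9, -8); (15, -9/2, 0) → (30, 9/2, 0)
T6 translate by (-2, 3, 5): (18, -9, -8) → (16, -6, -3); (30, 9/2, 0) → (28, 15/2, 5)

image vertices: (16, -6, -3), (28, 15/2, 5)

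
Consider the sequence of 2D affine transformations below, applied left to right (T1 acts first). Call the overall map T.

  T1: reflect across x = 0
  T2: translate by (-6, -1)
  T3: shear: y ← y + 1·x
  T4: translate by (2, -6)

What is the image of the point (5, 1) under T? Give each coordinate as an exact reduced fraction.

T(p) = (-9, -17)

T1 reflect across x = 0: (5, 1) → (-5, 1)
T2 translate by (-6, -1): (-5, 1) → (-11, 0)
T3 shear: y ← y + 1·x: (-11, 0) → (-11, -11)
T4 translate by (2, -6): (-11, -11) → (-9, -17)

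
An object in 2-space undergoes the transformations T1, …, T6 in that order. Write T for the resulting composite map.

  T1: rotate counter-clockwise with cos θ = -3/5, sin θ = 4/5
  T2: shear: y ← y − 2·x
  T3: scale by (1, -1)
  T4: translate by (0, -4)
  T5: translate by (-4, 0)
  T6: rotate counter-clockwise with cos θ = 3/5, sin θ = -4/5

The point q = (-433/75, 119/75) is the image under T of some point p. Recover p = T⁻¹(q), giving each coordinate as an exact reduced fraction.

p = (-1, 5/3)

T1 = [-3/5 -4/5 0; 4/5 -3/5 0; 0 0 1]
T2·T1 = [-3/5 -4/5 0; 2 1 0; 0 0 1]
T3·…·T1 = [-3/5 -4/5 0; -2 -1 0; 0 0 1]
T4·…·T1 = [-3/5 -4/5 0; -2 -1 -4; 0 0 1]
T5·…·T1 = [-3/5 -4/5 -4; -2 -1 -4; 0 0 1]
T6·…·T1 = [-49/25 -32/25 -28/5; -18/25 1/25 4/5; 0 0 1]
det M = -1; M⁻¹ = [-1/25 -32/25 4/5; -18/25 49/25 -28/5; 0 0 1]
M⁻¹ · (-433/75, 119/75)ᵀ = (-1, 5/3)ᵀ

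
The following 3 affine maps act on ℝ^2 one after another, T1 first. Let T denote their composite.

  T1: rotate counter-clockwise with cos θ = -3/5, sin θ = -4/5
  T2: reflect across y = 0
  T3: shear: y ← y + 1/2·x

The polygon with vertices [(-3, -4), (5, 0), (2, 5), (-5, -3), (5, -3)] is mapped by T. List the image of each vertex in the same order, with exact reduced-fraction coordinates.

T1 rotate counter-clockwise with cos θ = -3/5, sin θ = -4/5: (-3, -4) → (-7/5, 24/5); (5, 0) → (-3, -4); (2, 5) → (14/5, -23/5); (-5, -3) → (3/5, 29/5); (5, -3) → (-27/5, -11/5)
T2 reflect across y = 0: (-7/5, 24/5) → (-7/5, -24/5); (-3, -4) → (-3, 4); (14/5, -23/5) → (14/5, 23/5); (3/5, 29/5) → (3/5, -29/5); (-27/5, -11/5) → (-27/5, 11/5)
T3 shear: y ← y + 1/2·x: (-7/5, -24/5) → (-7/5, -11/2); (-3, 4) → (-3, 5/2); (14/5, 23/5) → (14/5, 6); (3/5, -29/5) → (3/5, -11/2); (-27/5, 11/5) → (-27/5, -1/2)

image vertices: (-7/5, -11/2), (-3, 5/2), (14/5, 6), (3/5, -11/2), (-27/5, -1/2)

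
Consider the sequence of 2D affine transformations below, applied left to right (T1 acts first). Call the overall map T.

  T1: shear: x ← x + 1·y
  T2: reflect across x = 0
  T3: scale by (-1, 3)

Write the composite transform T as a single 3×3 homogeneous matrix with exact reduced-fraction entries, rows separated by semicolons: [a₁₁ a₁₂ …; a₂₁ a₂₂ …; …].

T1 = [1 1 0; 0 1 0; 0 0 1]
T2·T1 = [-1 -1 0; 0 1 0; 0 0 1]
T3·…·T1 = [1 1 0; 0 3 0; 0 0 1]

T = [1 1 0; 0 3 0; 0 0 1]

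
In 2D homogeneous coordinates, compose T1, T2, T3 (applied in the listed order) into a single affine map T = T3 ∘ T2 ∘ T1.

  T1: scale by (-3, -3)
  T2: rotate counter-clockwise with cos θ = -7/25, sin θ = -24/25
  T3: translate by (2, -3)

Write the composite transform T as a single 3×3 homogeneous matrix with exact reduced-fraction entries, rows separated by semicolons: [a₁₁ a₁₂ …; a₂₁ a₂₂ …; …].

T = [21/25 -72/25 2; 72/25 21/25 -3; 0 0 1]

T1 = [-3 0 0; 0 -3 0; 0 0 1]
T2·T1 = [21/25 -72/25 0; 72/25 21/25 0; 0 0 1]
T3·…·T1 = [21/25 -72/25 2; 72/25 21/25 -3; 0 0 1]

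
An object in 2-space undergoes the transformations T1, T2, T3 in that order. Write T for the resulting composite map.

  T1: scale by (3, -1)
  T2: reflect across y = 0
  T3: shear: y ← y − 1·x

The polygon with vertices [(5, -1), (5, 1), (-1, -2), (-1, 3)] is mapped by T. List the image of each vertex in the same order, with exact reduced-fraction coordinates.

image vertices: (15, -16), (15, -14), (-3, 1), (-3, 6)

T1 scale by (3, -1): (5, -1) → (15, 1); (5, 1) → (15, -1); (-1, -2) → (-3, 2); (-1, 3) → (-3, -3)
T2 reflect across y = 0: (15, 1) → (15, -1); (15, -1) → (15, 1); (-3, 2) → (-3, -2); (-3, -3) → (-3, 3)
T3 shear: y ← y − 1·x: (15, -1) → (15, -16); (15, 1) → (15, -14); (-3, -2) → (-3, 1); (-3, 3) → (-3, 6)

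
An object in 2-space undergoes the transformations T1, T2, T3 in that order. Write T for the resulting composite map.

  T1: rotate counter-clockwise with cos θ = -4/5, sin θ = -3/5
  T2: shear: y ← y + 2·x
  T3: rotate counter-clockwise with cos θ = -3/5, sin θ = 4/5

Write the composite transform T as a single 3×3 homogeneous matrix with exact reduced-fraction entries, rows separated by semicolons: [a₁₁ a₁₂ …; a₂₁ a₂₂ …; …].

T1 = [-4/5 3/5 0; -3/5 -4/5 0; 0 0 1]
T2·T1 = [-4/5 3/5 0; -11/5 2/5 0; 0 0 1]
T3·…·T1 = [56/25 -17/25 0; 17/25 6/25 0; 0 0 1]

T = [56/25 -17/25 0; 17/25 6/25 0; 0 0 1]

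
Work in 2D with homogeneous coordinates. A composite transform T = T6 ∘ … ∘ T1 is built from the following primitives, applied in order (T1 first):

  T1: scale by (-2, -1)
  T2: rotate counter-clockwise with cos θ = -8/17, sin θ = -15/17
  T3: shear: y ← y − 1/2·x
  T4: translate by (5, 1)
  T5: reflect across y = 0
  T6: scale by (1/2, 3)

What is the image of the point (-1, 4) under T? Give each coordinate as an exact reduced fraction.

T(p) = (9/34, -171/17)

T1 scale by (-2, -1): (-1, 4) → (2, -4)
T2 rotate counter-clockwise with cos θ = -8/17, sin θ = -15/17: (2, -4) → (-76/17, 2/17)
T3 shear: y ← y − 1/2·x: (-76/17, 2/17) → (-76/17, 40/17)
T4 translate by (5, 1): (-76/17, 40/17) → (9/17, 57/17)
T5 reflect across y = 0: (9/17, 57/17) → (9/17, -57/17)
T6 scale by (1/2, 3): (9/17, -57/17) → (9/34, -171/17)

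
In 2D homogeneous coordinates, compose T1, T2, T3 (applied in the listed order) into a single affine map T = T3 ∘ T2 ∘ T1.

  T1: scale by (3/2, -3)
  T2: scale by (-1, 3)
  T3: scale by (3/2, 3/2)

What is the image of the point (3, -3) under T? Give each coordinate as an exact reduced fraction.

T1 scale by (3/2, -3): (3, -3) → (9/2, 9)
T2 scale by (-1, 3): (9/2, 9) → (-9/2, 27)
T3 scale by (3/2, 3/2): (-9/2, 27) → (-27/4, 81/2)

T(p) = (-27/4, 81/2)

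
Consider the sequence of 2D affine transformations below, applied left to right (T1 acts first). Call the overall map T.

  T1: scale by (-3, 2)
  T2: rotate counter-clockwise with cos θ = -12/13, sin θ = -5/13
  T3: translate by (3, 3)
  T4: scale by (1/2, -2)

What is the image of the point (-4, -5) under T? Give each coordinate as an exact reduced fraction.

T(p) = (-155/26, -198/13)

T1 scale by (-3, 2): (-4, -5) → (12, -10)
T2 rotate counter-clockwise with cos θ = -12/13, sin θ = -5/13: (12, -10) → (-194/13, 60/13)
T3 translate by (3, 3): (-194/13, 60/13) → (-155/13, 99/13)
T4 scale by (1/2, -2): (-155/13, 99/13) → (-155/26, -198/13)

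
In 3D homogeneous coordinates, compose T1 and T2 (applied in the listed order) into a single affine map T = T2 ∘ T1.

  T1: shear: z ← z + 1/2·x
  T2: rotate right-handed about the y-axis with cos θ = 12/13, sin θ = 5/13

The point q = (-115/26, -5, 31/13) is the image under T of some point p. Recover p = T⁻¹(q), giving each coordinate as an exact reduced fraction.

T1 = [1 0 0 0; 0 1 0 0; 1/2 0 1 0; 0 0 0 1]
T2·T1 = [29/26 0 5/13 0; 0 1 0 0; 1/13 0 12/13 0; 0 0 0 1]
det M = 1; M⁻¹ = [12/13 0 -5/13 0; 0 1 0 0; -1/13 0 29/26 0; 0 0 0 1]
M⁻¹ · (-115/26, -5, 31/13)ᵀ = (-5, -5, 3)ᵀ

p = (-5, -5, 3)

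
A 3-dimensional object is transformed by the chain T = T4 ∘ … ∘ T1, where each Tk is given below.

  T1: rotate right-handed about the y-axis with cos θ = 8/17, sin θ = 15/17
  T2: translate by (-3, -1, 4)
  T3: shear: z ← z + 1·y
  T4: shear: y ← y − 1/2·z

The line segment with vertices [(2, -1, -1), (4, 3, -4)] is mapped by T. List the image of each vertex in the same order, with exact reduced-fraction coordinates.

image vertices: (-50/17, -32/17, -4/17), (-79/17, 29/17, 10/17)

T1 rotate right-handed about the y-axis with cos θ = 8/17, sin θ = 15/17: (2, -1, -1) → (1/17, -1, -38/17); (4, 3, -4) → (-28/17, 3, -92/17)
T2 translate by (-3, -1, 4): (1/17, -1, -38/17) → (-50/17, -2, 30/17); (-28/17, 3, -92/17) → (-79/17, 2, -24/17)
T3 shear: z ← z + 1·y: (-50/17, -2, 30/17) → (-50/17, -2, -4/17); (-79/17, 2, -24/17) → (-79/17, 2, 10/17)
T4 shear: y ← y − 1/2·z: (-50/17, -2, -4/17) → (-50/17, -32/17, -4/17); (-79/17, 2, 10/17) → (-79/17, 29/17, 10/17)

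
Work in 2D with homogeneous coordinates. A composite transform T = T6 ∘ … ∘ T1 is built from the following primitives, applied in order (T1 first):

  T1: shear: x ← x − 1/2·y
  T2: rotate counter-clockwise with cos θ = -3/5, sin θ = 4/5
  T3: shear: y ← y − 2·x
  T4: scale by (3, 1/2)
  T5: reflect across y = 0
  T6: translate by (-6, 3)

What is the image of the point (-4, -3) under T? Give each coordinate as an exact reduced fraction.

T1 shear: x ← x − 1/2·y: (-4, -3) → (-5/2, -3)
T2 rotate counter-clockwise with cos θ = -3/5, sin θ = 4/5: (-5/2, -3) → (39/10, -1/5)
T3 shear: y ← y − 2·x: (39/10, -1/5) → (39/10, -8)
T4 scale by (3, 1/2): (39/10, -8) → (117/10, -4)
T5 reflect across y = 0: (117/10, -4) → (117/10, 4)
T6 translate by (-6, 3): (117/10, 4) → (57/10, 7)

T(p) = (57/10, 7)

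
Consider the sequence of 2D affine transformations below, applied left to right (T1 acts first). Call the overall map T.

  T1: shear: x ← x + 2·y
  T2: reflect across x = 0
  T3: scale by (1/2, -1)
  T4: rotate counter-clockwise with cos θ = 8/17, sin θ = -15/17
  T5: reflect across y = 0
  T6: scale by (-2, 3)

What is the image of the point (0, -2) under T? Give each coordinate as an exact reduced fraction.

T(p) = (-92/17, 42/17)

T1 shear: x ← x + 2·y: (0, -2) → (-4, -2)
T2 reflect across x = 0: (-4, -2) → (4, -2)
T3 scale by (1/2, -1): (4, -2) → (2, 2)
T4 rotate counter-clockwise with cos θ = 8/17, sin θ = -15/17: (2, 2) → (46/17, -14/17)
T5 reflect across y = 0: (46/17, -14/17) → (46/17, 14/17)
T6 scale by (-2, 3): (46/17, 14/17) → (-92/17, 42/17)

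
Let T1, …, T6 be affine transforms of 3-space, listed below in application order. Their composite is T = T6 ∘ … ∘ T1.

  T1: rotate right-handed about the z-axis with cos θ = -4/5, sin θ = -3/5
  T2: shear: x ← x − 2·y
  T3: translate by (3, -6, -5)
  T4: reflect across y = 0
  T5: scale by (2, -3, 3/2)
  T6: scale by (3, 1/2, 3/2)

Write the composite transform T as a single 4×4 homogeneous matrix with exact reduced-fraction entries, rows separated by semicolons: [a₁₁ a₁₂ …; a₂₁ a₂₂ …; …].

T = [12/5 66/5 0 18; -9/10 -6/5 0 -9; 0 0 9/4 -45/4; 0 0 0 1]

T1 = [-4/5 3/5 0 0; -3/5 -4/5 0 0; 0 0 1 0; 0 0 0 1]
T2·T1 = [2/5 11/5 0 0; -3/5 -4/5 0 0; 0 0 1 0; 0 0 0 1]
T3·…·T1 = [2/5 11/5 0 3; -3/5 -4/5 0 -6; 0 0 1 -5; 0 0 0 1]
T4·…·T1 = [2/5 11/5 0 3; 3/5 4/5 0 6; 0 0 1 -5; 0 0 0 1]
T5·…·T1 = [4/5 22/5 0 6; -9/5 -12/5 0 -18; 0 0 3/2 -15/2; 0 0 0 1]
T6·…·T1 = [12/5 66/5 0 18; -9/10 -6/5 0 -9; 0 0 9/4 -45/4; 0 0 0 1]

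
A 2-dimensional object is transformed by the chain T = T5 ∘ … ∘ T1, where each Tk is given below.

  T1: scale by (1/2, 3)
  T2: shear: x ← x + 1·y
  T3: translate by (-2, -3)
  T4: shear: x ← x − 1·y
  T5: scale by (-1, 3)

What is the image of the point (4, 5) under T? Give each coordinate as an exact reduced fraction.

T(p) = (-3, 36)

T1 scale by (1/2, 3): (4, 5) → (2, 15)
T2 shear: x ← x + 1·y: (2, 15) → (17, 15)
T3 translate by (-2, -3): (17, 15) → (15, 12)
T4 shear: x ← x − 1·y: (15, 12) → (3, 12)
T5 scale by (-1, 3): (3, 12) → (-3, 36)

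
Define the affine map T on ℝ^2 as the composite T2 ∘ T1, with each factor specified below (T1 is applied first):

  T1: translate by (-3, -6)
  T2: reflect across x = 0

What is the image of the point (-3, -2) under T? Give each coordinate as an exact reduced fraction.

T(p) = (6, -8)

T1 translate by (-3, -6): (-3, -2) → (-6, -8)
T2 reflect across x = 0: (-6, -8) → (6, -8)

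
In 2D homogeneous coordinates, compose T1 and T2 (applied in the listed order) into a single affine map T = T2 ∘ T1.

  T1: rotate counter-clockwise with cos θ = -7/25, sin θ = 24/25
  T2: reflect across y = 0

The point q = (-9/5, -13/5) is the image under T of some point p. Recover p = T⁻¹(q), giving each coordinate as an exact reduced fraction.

T1 = [-7/25 -24/25 0; 24/25 -7/25 0; 0 0 1]
T2·T1 = [-7/25 -24/25 0; -24/25 7/25 0; 0 0 1]
det M = -1; M⁻¹ = [-7/25 -24/25 0; -24/25 7/25 0; 0 0 1]
M⁻¹ · (-9/5, -13/5)ᵀ = (3, 1)ᵀ

p = (3, 1)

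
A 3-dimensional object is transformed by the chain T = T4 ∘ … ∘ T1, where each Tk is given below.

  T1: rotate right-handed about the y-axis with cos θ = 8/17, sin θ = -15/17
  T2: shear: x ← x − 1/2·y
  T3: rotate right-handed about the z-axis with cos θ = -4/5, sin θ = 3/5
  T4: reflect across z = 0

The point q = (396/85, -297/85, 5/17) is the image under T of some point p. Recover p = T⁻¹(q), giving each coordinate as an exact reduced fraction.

T1 = [8/17 0 -15/17 0; 0 1 0 0; 15/17 0 8/17 0; 0 0 0 1]
T2·T1 = [8/17 -1/2 -15/17 0; 0 1 0 0; 15/17 0 8/17 0; 0 0 0 1]
T3·…·T1 = [-32/85 -1/5 12/17 0; 24/85 -11/10 -9/17 0; 15/17 0 8/17 0; 0 0 0 1]
T4·…·T1 = [-32/85 -1/5 12/17 0; 24/85 -11/10 -9/17 0; -15/17 0 -8/17 0; 0 0 0 1]
det M = -1; M⁻¹ = [-44/85 8/85 -15/17 0; -3/5 -4/5 0 0; 33/34 -3/17 -8/17 0; 0 0 0 1]
M⁻¹ · (396/85, -297/85, 5/17)ᵀ = (-3, 0, 5)ᵀ

p = (-3, 0, 5)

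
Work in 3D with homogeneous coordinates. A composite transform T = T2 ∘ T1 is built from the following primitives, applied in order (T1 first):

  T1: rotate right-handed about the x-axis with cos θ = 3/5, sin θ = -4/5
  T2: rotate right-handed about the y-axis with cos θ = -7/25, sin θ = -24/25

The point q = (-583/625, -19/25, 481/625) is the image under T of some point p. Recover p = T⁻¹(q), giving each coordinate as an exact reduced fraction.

p = (1, -1, -1/5)

T1 = [1 0 0 0; 0 3/5 4/5 0; 0 -4/5 3/5 0; 0 0 0 1]
T2·T1 = [-7/25 96/125 -72/125 0; 0 3/5 4/5 0; 24/25 28/125 -21/125 0; 0 0 0 1]
det M = 1; M⁻¹ = [-7/25 0 24/25 0; 96/125 3/5 28/125 0; -72/125 4/5 -21/125 0; 0 0 0 1]
M⁻¹ · (-583/625, -19/25, 481/625)ᵀ = (1, -1, -1/5)ᵀ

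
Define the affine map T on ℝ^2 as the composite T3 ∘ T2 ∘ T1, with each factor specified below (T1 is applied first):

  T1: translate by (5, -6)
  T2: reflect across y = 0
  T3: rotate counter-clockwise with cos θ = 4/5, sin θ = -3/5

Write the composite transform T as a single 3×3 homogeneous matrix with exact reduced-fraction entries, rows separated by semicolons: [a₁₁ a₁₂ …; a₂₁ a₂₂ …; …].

T1 = [1 0 5; 0 1 -6; 0 0 1]
T2·T1 = [1 0 5; 0 -1 6; 0 0 1]
T3·…·T1 = [4/5 -3/5 38/5; -3/5 -4/5 9/5; 0 0 1]

T = [4/5 -3/5 38/5; -3/5 -4/5 9/5; 0 0 1]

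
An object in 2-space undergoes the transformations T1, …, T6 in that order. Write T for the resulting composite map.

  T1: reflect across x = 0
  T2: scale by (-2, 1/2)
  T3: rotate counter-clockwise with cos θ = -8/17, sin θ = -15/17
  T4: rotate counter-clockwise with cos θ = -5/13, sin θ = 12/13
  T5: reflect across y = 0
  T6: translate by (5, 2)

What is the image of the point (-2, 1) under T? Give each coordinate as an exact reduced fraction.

T(p) = (471/442, 248/221)

T1 reflect across x = 0: (-2, 1) → (2, 1)
T2 scale by (-2, 1/2): (2, 1) → (-4, 1/2)
T3 rotate counter-clockwise with cos θ = -8/17, sin θ = -15/17: (-4, 1/2) → (79/34, 56/17)
T4 rotate counter-clockwise with cos θ = -5/13, sin θ = 12/13: (79/34, 56/17) → (-1739/442, 194/221)
T5 reflect across y = 0: (-1739/442, 194/221) → (-1739/442, -194/221)
T6 translate by (5, 2): (-1739/442, -194/221) → (471/442, 248/221)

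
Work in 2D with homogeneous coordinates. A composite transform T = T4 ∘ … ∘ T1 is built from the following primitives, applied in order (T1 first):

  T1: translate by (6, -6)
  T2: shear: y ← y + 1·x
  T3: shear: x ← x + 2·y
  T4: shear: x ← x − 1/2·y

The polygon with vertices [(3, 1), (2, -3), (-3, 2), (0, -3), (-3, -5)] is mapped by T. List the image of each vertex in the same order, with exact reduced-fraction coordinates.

T1 translate by (6, -6): (3, 1) → (9, -5); (2, -3) → (8, -9); (-3, 2) → (3, -4); (0, -3) → (6, -9); (-3, -5) → (3, -11)
T2 shear: y ← y + 1·x: (9, -5) → (9, 4); (8, -9) → (8, -1); (3, -4) → (3, -1); (6, -9) → (6, -3); (3, -11) → (3, -8)
T3 shear: x ← x + 2·y: (9, 4) → (17, 4); (8, -1) → (6, -1); (3, -1) → (1, -1); (6, -3) → (0, -3); (3, -8) → (-13, -8)
T4 shear: x ← x − 1/2·y: (17, 4) → (15, 4); (6, -1) → (13/2, -1); (1, -1) → (3/2, -1); (0, -3) → (3/2, -3); (-13, -8) → (-9, -8)

image vertices: (15, 4), (13/2, -1), (3/2, -1), (3/2, -3), (-9, -8)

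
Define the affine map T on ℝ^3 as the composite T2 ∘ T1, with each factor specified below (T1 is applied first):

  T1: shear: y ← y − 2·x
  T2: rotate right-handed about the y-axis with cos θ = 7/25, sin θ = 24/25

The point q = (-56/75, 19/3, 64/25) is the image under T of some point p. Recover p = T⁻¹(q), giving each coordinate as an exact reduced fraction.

T1 = [1 0 0 0; -2 1 0 0; 0 0 1 0; 0 0 0 1]
T2·T1 = [7/25 0 24/25 0; -2 1 0 0; -24/25 0 7/25 0; 0 0 0 1]
det M = 1; M⁻¹ = [7/25 0 -24/25 0; 14/25 1 -48/25 0; 24/25 0 7/25 0; 0 0 0 1]
M⁻¹ · (-56/75, 19/3, 64/25)ᵀ = (-8/3, 1, 0)ᵀ

p = (-8/3, 1, 0)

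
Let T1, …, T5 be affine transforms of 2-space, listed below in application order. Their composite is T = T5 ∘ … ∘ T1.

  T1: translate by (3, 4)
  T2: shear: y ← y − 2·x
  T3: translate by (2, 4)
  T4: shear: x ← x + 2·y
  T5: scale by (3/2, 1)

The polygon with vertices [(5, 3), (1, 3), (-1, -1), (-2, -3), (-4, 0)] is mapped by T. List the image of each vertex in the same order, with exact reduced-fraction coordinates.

T1 translate by (3, 4): (5, 3) → (8, 7); (1, 3) → (4, 7); (-1, -1) → (2, 3); (-2, -3) → (1, 1); (-4, 0) → (-1, 4)
T2 shear: y ← y − 2·x: (8, 7) → (8, -9); (4, 7) → (4, -1); (2, 3) → (2, -1); (1, 1) → (1, -1); (-1, 4) → (-1, 6)
T3 translate by (2, 4): (8, -9) → (10, -5); (4, -1) → (6, 3); (2, -1) → (4, 3); (1, -1) → (3, 3); (-1, 6) → (1, 10)
T4 shear: x ← x + 2·y: (10, -5) → (0, -5); (6, 3) → (12, 3); (4, 3) → (10, 3); (3, 3) → (9, 3); (1, 10) → (21, 10)
T5 scale by (3/2, 1): (0, -5) → (0, -5); (12, 3) → (18, 3); (10, 3) → (15, 3); (9, 3) → (27/2, 3); (21, 10) → (63/2, 10)

image vertices: (0, -5), (18, 3), (15, 3), (27/2, 3), (63/2, 10)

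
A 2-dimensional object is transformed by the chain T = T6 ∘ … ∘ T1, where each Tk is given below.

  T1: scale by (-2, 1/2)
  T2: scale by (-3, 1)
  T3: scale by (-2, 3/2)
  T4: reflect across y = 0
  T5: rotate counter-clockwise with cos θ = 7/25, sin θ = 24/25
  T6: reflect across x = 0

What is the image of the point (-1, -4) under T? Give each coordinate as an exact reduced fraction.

T1 scale by (-2, 1/2): (-1, -4) → (2, -2)
T2 scale by (-3, 1): (2, -2) → (-6, -2)
T3 scale by (-2, 3/2): (-6, -2) → (12, -3)
T4 reflect across y = 0: (12, -3) → (12, 3)
T5 rotate counter-clockwise with cos θ = 7/25, sin θ = 24/25: (12, 3) → (12/25, 309/25)
T6 reflect across x = 0: (12/25, 309/25) → (-12/25, 309/25)

T(p) = (-12/25, 309/25)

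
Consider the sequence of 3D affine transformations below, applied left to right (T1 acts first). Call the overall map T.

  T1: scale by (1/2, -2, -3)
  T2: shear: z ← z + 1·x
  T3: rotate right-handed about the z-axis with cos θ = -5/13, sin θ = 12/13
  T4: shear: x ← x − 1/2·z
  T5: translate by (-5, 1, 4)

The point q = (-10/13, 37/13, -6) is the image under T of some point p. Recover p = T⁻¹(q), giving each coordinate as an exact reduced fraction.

T1 = [1/2 0 0 0; 0 -2 0 0; 0 0 -3 0; 0 0 0 1]
T2·T1 = [1/2 0 0 0; 0 -2 0 0; 1/2 0 -3 0; 0 0 0 1]
T3·…·T1 = [-5/26 24/13 0 0; 6/13 10/13 0 0; 1/2 0 -3 0; 0 0 0 1]
T4·…·T1 = [-23/52 24/13 3/2 0; 6/13 10/13 0 0; 1/2 0 -3 0; 0 0 0 1]
T5·…·T1 = [-23/52 24/13 3/2 -5; 6/13 10/13 0 1; 1/2 0 -3 4; 0 0 0 1]
det M = 3; M⁻¹ = [-10/13 24/13 -5/13 -54/13; 6/13 5/26 3/13 31/26; -5/39 4/13 -31/78 25/39; 0 0 0 1]
M⁻¹ · (-10/13, 37/13, -6)ᵀ = (4, 0, 4)ᵀ

p = (4, 0, 4)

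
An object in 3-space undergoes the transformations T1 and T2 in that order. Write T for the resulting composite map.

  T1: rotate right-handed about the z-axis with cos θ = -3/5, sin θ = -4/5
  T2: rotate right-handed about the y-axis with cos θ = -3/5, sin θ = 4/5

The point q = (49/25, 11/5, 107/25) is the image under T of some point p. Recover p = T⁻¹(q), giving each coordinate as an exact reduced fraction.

p = (1, -5, -1)

T1 = [-3/5 4/5 0 0; -4/5 -3/5 0 0; 0 0 1 0; 0 0 0 1]
T2·T1 = [9/25 -12/25 4/5 0; -4/5 -3/5 0 0; 12/25 -16/25 -3/5 0; 0 0 0 1]
det M = 1; M⁻¹ = [9/25 -4/5 12/25 0; -12/25 -3/5 -16/25 0; 4/5 0 -3/5 0; 0 0 0 1]
M⁻¹ · (49/25, 11/5, 107/25)ᵀ = (1, -5, -1)ᵀ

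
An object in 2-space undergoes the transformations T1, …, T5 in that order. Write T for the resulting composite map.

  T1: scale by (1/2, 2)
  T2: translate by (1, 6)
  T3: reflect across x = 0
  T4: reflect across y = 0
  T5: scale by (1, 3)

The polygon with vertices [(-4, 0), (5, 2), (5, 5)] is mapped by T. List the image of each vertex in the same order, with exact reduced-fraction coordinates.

image vertices: (1, -18), (-7/2, -30), (-7/2, -48)

T1 scale by (1/2, 2): (-4, 0) → (-2, 0); (5, 2) → (5/2, 4); (5, 5) → (5/2, 10)
T2 translate by (1, 6): (-2, 0) → (-1, 6); (5/2, 4) → (7/2, 10); (5/2, 10) → (7/2, 16)
T3 reflect across x = 0: (-1, 6) → (1, 6); (7/2, 10) → (-7/2, 10); (7/2, 16) → (-7/2, 16)
T4 reflect across y = 0: (1, 6) → (1, -6); (-7/2, 10) → (-7/2, -10); (-7/2, 16) → (-7/2, -16)
T5 scale by (1, 3): (1, -6) → (1, -18); (-7/2, -10) → (-7/2, -30); (-7/2, -16) → (-7/2, -48)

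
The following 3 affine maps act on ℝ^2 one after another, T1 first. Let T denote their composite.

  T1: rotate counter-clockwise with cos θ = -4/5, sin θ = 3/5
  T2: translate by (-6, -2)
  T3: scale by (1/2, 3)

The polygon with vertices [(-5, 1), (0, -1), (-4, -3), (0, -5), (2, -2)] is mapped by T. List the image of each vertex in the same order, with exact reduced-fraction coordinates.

T1 rotate counter-clockwise with cos θ = -4/5, sin θ = 3/5: (-5, 1) → (17/5, -19/5); (0, -1) → (3/5, 4/5); (-4, -3) → (5, 0); (0, -5) → (3, 4); (2, -2) → (-2/5, 14/5)
T2 translate by (-6, -2): (17/5, -19/5) → (-13/5, -29/5); (3/5, 4/5) → (-27/5, -6/5); (5, 0) → (-1, -2); (3, 4) → (-3, 2); (-2/5, 14/5) → (-32/5, 4/5)
T3 scale by (1/2, 3): (-13/5, -29/5) → (-13/10, -87/5); (-27/5, -6/5) → (-27/10, -18/5); (-1, -2) → (-1/2, -6); (-3, 2) → (-3/2, 6); (-32/5, 4/5) → (-16/5, 12/5)

image vertices: (-13/10, -87/5), (-27/10, -18/5), (-1/2, -6), (-3/2, 6), (-16/5, 12/5)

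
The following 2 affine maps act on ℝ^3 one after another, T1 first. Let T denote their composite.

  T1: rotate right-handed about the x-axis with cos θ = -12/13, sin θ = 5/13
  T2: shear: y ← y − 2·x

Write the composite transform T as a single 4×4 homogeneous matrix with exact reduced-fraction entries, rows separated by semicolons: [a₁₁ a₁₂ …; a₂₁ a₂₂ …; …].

T = [1 0 0 0; -2 -12/13 -5/13 0; 0 5/13 -12/13 0; 0 0 0 1]

T1 = [1 0 0 0; 0 -12/13 -5/13 0; 0 5/13 -12/13 0; 0 0 0 1]
T2·T1 = [1 0 0 0; -2 -12/13 -5/13 0; 0 5/13 -12/13 0; 0 0 0 1]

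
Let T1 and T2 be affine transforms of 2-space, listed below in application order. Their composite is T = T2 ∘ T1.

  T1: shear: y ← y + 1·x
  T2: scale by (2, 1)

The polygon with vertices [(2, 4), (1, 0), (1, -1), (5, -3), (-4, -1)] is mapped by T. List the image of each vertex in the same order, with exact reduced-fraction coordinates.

image vertices: (4, 6), (2, 1), (2, 0), (10, 2), (-8, -5)

T1 shear: y ← y + 1·x: (2, 4) → (2, 6); (1, 0) → (1, 1); (1, -1) → (1, 0); (5, -3) → (5, 2); (-4, -1) → (-4, -5)
T2 scale by (2, 1): (2, 6) → (4, 6); (1, 1) → (2, 1); (1, 0) → (2, 0); (5, 2) → (10, 2); (-4, -5) → (-8, -5)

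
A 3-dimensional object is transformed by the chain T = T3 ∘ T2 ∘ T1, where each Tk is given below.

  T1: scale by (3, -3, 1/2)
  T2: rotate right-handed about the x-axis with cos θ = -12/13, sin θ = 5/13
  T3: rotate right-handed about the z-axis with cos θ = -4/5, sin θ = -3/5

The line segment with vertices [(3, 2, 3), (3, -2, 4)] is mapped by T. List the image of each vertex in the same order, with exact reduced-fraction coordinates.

image vertices: (-549/130, -609/65, -48/13), (-714/65, -23/65, 6/13)

T1 scale by (3, -3, 1/2): (3, 2, 3) → (9, -6, 3/2); (3, -2, 4) → (9, 6, 2)
T2 rotate right-handed about the x-axis with cos θ = -12/13, sin θ = 5/13: (9, -6, 3/2) → (9, 129/26, -48/13); (9, 6, 2) → (9, -82/13, 6/13)
T3 rotate right-handed about the z-axis with cos θ = -4/5, sin θ = -3/5: (9, 129/26, -48/13) → (-549/130, -609/65, -48/13); (9, -82/13, 6/13) → (-714/65, -23/65, 6/13)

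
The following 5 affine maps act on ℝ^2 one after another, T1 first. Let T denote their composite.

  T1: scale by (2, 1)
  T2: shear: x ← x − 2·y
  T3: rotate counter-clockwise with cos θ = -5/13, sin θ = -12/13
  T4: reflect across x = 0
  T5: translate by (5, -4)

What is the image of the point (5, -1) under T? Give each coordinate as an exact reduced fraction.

T1 scale by (2, 1): (5, -1) → (10, -1)
T2 shear: x ← x − 2·y: (10, -1) → (12, -1)
T3 rotate counter-clockwise with cos θ = -5/13, sin θ = -12/13: (12, -1) → (-72/13, -139/13)
T4 reflect across x = 0: (-72/13, -139/13) → (72/13, -139/13)
T5 translate by (5, -4): (72/13, -139/13) → (137/13, -191/13)

T(p) = (137/13, -191/13)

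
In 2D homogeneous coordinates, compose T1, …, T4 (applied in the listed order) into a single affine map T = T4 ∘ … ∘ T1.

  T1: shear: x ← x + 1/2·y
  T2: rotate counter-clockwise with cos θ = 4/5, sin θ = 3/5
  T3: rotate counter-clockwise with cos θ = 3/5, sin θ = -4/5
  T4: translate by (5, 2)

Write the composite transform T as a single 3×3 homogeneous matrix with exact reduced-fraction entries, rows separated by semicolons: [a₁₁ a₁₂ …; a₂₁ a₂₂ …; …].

T1 = [1 1/2 0; 0 1 0; 0 0 1]
T2·T1 = [4/5 -1/5 0; 3/5 11/10 0; 0 0 1]
T3·…·T1 = [24/25 19/25 0; -7/25 41/50 0; 0 0 1]
T4·…·T1 = [24/25 19/25 5; -7/25 41/50 2; 0 0 1]

T = [24/25 19/25 5; -7/25 41/50 2; 0 0 1]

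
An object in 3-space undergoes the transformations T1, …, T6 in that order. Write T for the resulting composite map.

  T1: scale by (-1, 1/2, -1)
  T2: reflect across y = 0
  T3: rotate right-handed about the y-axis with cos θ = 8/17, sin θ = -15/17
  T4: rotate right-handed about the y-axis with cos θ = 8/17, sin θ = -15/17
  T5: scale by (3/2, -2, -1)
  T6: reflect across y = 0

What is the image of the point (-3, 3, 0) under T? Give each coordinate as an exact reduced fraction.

T(p) = (-1449/578, -3, -720/289)

T1 scale by (-1, 1/2, -1): (-3, 3, 0) → (3, 3/2, 0)
T2 reflect across y = 0: (3, 3/2, 0) → (3, -3/2, 0)
T3 rotate right-handed about the y-axis with cos θ = 8/17, sin θ = -15/17: (3, -3/2, 0) → (24/17, -3/2, 45/17)
T4 rotate right-handed about the y-axis with cos θ = 8/17, sin θ = -15/17: (24/17, -3/2, 45/17) → (-483/289, -3/2, 720/289)
T5 scale by (3/2, -2, -1): (-483/289, -3/2, 720/289) → (-1449/578, 3, -720/289)
T6 reflect across y = 0: (-1449/578, 3, -720/289) → (-1449/578, -3, -720/289)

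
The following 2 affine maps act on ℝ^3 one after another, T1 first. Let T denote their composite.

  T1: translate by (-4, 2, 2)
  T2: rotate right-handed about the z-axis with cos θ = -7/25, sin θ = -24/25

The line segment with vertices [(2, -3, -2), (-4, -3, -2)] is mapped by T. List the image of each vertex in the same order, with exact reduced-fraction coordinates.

T1 translate by (-4, 2, 2): (2, -3, -2) → (-2, -1, 0); (-4, -3, -2) → (-8, -1, 0)
T2 rotate right-handed about the z-axis with cos θ = -7/25, sin θ = -24/25: (-2, -1, 0) → (-2/5, 11/5, 0); (-8, -1, 0) → (32/25, 199/25, 0)

image vertices: (-2/5, 11/5, 0), (32/25, 199/25, 0)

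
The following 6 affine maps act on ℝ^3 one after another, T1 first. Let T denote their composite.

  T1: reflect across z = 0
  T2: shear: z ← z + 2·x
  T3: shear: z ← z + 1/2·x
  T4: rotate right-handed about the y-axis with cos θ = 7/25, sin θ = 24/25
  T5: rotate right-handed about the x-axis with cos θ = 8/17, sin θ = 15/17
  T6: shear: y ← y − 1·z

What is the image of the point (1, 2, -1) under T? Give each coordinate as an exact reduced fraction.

T(p) = (91/25, -723/850, 754/425)

T1 reflect across z = 0: (1, 2, -1) → (1, 2, 1)
T2 shear: z ← z + 2·x: (1, 2, 1) → (1, 2, 3)
T3 shear: z ← z + 1/2·x: (1, 2, 3) → (1, 2, 7/2)
T4 rotate right-handed about the y-axis with cos θ = 7/25, sin θ = 24/25: (1, 2, 7/2) → (91/25, 2, 1/50)
T5 rotate right-handed about the x-axis with cos θ = 8/17, sin θ = 15/17: (91/25, 2, 1/50) → (91/25, 157/170, 754/425)
T6 shear: y ← y − 1·z: (91/25, 157/170, 754/425) → (91/25, -723/850, 754/425)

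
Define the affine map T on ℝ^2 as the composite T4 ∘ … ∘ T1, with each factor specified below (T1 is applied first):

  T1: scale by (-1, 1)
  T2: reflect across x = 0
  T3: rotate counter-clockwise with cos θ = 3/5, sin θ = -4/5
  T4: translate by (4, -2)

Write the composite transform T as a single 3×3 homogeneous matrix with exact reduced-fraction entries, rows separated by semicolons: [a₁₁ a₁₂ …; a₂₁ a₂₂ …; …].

T1 = [-1 0 0; 0 1 0; 0 0 1]
T2·T1 = [1 0 0; 0 1 0; 0 0 1]
T3·…·T1 = [3/5 4/5 0; -4/5 3/5 0; 0 0 1]
T4·…·T1 = [3/5 4/5 4; -4/5 3/5 -2; 0 0 1]

T = [3/5 4/5 4; -4/5 3/5 -2; 0 0 1]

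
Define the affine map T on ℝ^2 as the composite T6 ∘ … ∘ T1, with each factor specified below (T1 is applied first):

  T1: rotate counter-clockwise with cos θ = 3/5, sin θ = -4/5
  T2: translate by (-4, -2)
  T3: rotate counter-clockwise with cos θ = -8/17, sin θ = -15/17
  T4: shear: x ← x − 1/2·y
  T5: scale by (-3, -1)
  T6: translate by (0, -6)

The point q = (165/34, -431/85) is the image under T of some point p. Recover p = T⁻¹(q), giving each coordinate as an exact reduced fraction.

T1 = [3/5 4/5 0; -4/5 3/5 0; 0 0 1]
T2·T1 = [3/5 4/5 -4; -4/5 3/5 -2; 0 0 1]
T3·…·T1 = [-84/85 13/85 2/17; -13/85 -84/85 76/17; 0 0 1]
T4·…·T1 = [-31/34 11/17 -36/17; -13/85 -84/85 76/17; 0 0 1]
T5·…·T1 = [93/34 -33/17 108/17; 13/85 84/85 -76/17; 0 0 1]
T6·…·T1 = [93/34 -33/17 108/17; 13/85 84/85 -178/17; 0 0 1]
det M = 3; M⁻¹ = [28/85 11/17 398/85; -13/255 31/34 839/85; 0 0 1]
M⁻¹ · (165/34, -431/85)ᵀ = (3, 5)ᵀ

p = (3, 5)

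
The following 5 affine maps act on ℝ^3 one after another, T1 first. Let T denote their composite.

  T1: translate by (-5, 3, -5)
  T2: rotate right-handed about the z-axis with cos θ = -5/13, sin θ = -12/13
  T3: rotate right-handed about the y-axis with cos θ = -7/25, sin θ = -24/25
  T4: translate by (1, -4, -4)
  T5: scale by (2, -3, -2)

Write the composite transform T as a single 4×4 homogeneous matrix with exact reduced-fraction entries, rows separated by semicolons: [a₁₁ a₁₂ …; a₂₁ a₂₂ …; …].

T1 = [1 0 0 -5; 0 1 0 3; 0 0 1 -5; 0 0 0 1]
T2·T1 = [-5/13 12/13 0 61/13; -12/13 -5/13 0 45/13; 0 0 1 -5; 0 0 0 1]
T3·…·T1 = [7/65 -84/325 -24/25 1133/325; -12/13 -5/13 0 45/13; -24/65 288/325 -7/25 1919/325; 0 0 0 1]
T4·…·T1 = [7/65 -84/325 -24/25 1458/325; -12/13 -5/13 0 -7/13; -24/65 288/325 -7/25 619/325; 0 0 0 1]
T5·…·T1 = [14/65 -168/325 -48/25 2916/325; 36/13 15/13 0 21/13; 48/65 -576/325 14/25 -1238/325; 0 0 0 1]

T = [14/65 -168/325 -48/25 2916/325; 36/13 15/13 0 21/13; 48/65 -576/325 14/25 -1238/325; 0 0 0 1]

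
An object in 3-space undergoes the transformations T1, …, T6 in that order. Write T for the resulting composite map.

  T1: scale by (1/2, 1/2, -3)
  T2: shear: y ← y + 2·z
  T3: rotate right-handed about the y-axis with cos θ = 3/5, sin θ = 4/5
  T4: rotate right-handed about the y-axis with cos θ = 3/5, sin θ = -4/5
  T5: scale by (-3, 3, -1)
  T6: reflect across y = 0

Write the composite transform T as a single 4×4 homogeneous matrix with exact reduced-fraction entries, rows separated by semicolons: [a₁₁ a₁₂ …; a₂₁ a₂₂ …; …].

T = [-3/2 0 0 0; 0 -3/2 18 0; 0 0 3 0; 0 0 0 1]

T1 = [1/2 0 0 0; 0 1/2 0 0; 0 0 -3 0; 0 0 0 1]
T2·T1 = [1/2 0 0 0; 0 1/2 -6 0; 0 0 -3 0; 0 0 0 1]
T3·…·T1 = [3/10 0 -12/5 0; 0 1/2 -6 0; -2/5 0 -9/5 0; 0 0 0 1]
T4·…·T1 = [1/2 0 0 0; 0 1/2 -6 0; 0 0 -3 0; 0 0 0 1]
T5·…·T1 = [-3/2 0 0 0; 0 3/2 -18 0; 0 0 3 0; 0 0 0 1]
T6·…·T1 = [-3/2 0 0 0; 0 -3/2 18 0; 0 0 3 0; 0 0 0 1]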